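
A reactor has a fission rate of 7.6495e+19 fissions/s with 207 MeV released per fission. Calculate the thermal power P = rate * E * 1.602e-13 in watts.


P = fission_rate * E_MeV * 1.602e-13
P = 7.6495e+19 * 207 * 1.602e-13
P = 2.5367e+09 W

2.5367e+09


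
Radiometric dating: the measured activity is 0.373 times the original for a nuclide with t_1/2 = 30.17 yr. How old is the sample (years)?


lambda = ln(2) / t_half = ln(2) / 30.17 = 0.02297472 /yr
t = -ln(A/A0) / lambda
t = -ln(0.373) / 0.02297472
t = 42.924 yr

42.924


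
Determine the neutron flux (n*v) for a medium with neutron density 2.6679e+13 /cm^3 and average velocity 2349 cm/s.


phi = n * v
phi = 2.6679e+13 * 2349
phi = 6.2669e+16 /cm^2/s

6.2669e+16


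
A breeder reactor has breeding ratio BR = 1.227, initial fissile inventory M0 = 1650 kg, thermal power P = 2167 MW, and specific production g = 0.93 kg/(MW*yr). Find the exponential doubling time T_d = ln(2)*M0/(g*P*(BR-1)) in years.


Breeding gain G = BR - 1 = 1.227 - 1 = 0.227
Fissile production rate = g * P * G = 0.93 * 2167 * 0.227 = 457.47537 kg/yr
T_d = ln(2) * M0 / (g * P * G)
T_d = ln(2) * 1650 / 457.47537 = 2.5000 yr

2.5000


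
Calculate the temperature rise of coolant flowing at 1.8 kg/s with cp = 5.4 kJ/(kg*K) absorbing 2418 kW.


dT = Q / (m_dot * cp)
dT = 2418 / (1.8 * 5.4)
dT = 248.77 C

248.77


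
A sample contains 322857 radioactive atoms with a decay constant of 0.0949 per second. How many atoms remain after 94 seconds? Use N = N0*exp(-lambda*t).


N = N0 * exp(-lambda * t)
N = 322857 * exp(-0.0949 * 94)
N = 43.136

43.136


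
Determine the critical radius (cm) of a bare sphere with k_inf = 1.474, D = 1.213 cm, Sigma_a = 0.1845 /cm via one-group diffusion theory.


L^2 = D / Sigma_a = 1.213 / 0.1845 = 6.574526 cm^2
B_m^2 = (k_inf - 1) / L^2 = (1.474 - 1) / 6.574526 = 0.07209645 /cm^2
For a bare sphere: B_g = pi/R, so R_c = pi / sqrt(B_m^2)
R_c = pi / sqrt(0.07209645) = 11.700 cm

11.700


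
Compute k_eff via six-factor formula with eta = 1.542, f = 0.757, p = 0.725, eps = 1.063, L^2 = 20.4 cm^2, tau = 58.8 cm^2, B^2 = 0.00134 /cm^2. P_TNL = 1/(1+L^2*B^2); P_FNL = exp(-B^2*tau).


k_inf = eta*f*p*eps = 1.542*0.757*0.725*1.063 = 0.8996043
P_TNL = 1/(1 + L^2*B^2) = 1/(1 + 20.4*0.00134) = 0.9733914
P_FNL = exp(-B^2*tau) = exp(-0.00134*58.8) = 0.9242321
k_eff = k_inf * P_TNL * P_FNL = 0.8996043 * 0.9733914 * 0.9242321
k_eff = 0.80932

0.80932


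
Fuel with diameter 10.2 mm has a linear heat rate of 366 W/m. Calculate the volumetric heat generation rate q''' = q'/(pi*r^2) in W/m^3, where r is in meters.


r = D / 2 / 1000 = 10.2 / 2 / 1000 = 0.0051 m
q''' = q' / (pi * r^2)
q''' = 366 / (pi * 0.0051^2)
q''' = 4.4791e+06 W/m^3

4.4791e+06


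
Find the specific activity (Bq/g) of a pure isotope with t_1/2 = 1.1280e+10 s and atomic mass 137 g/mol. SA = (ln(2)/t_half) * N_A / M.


lambda = ln(2) / t_half = ln(2) / 1.1280e+10 = 6.144922e-11 /s
SA = lambda * N_A / M
SA = 6.144922e-11 * 6.022e23 / 137
SA = 2.7011e+11 Bq/g

2.7011e+11


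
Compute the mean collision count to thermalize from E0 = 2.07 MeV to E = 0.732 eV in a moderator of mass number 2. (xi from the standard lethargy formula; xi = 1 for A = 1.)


xi = 1 + (A-1)^2/(2A)*ln((A-1)/(A+1)) = 0.7253469 (for A = 2)
n = ln(E0/E) / xi
n = ln(2.07e6 / 0.732) / 0.7253469
n = ln(2.827869e+06) / 0.7253469 = 20.480

20.480


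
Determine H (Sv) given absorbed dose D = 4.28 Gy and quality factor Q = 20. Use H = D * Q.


H = D * Q
H = 4.28 * 20
H = 85.600 Sv

85.600


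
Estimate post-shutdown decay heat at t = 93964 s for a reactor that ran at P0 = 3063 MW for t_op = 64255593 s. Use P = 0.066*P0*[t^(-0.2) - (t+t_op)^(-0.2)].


P/P0 = 0.066 * [t^(-0.2) - (t + t_op)^(-0.2)]
P/P0 = 0.066 * [93964^(-0.2) - (93964 + 64255593)^(-0.2)]
P/P0 = 0.066 * [0.1012530 - 0.02743411] = 0.004872047
P = 3063 * 0.004872047 = 14.923 MW

14.923


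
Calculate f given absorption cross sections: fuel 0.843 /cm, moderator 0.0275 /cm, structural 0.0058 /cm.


f = Sigma_a_fuel / (Sigma_a_fuel + Sigma_a_mod + Sigma_a_other)
f = 0.843 / (0.843 + 0.0275 + 0.0058)
f = 0.96200

0.96200


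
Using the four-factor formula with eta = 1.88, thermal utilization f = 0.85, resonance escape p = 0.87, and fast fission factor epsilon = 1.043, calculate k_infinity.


k_inf = eta * f * p * epsilon
k_inf = 1.88 * 0.85 * 0.87 * 1.043
k_inf = 1.4500

1.4500


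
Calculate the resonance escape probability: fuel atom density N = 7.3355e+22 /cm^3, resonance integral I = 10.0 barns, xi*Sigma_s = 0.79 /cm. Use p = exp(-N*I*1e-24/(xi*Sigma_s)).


p = exp(-N * I * 1e-24 / (xi*Sigma_s))
p = exp(-7.3355e+22 * 10.0 * 1e-24 / 0.79)
p = 0.39513

0.39513


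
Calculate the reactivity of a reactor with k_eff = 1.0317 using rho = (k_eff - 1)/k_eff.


rho = (k_eff - 1) / k_eff
rho = (1.0317 - 1) / 1.0317
rho = 0.030726

0.030726


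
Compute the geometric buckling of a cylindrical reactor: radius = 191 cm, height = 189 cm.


B^2 = (2.405/R)^2 + (pi/H)^2
B^2 = (2.405/191)^2 + (pi/189)^2
B^2 = 4.3485e-04 /cm^2

4.3485e-04


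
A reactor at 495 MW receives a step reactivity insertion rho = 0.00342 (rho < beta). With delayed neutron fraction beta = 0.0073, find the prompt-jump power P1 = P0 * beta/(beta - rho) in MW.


P1/P0 = beta / (beta - rho)
P1/P0 = 0.0073 / (0.0073 - 0.00342) = 1.881443
P1 = 495 * 1.881443 = 931.31 MW

931.31


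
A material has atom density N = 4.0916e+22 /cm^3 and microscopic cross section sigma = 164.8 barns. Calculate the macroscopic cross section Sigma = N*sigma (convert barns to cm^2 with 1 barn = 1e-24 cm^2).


Sigma = N * sigma_barns * 1e-24
Sigma = 4.0916e+22 * 164.8 * 1e-24
Sigma = 6.7430 /cm

6.7430


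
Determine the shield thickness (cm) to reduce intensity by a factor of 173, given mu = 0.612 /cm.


x = ln(factor) / mu
x = ln(173) / 0.612
x = 8.4204 cm

8.4204


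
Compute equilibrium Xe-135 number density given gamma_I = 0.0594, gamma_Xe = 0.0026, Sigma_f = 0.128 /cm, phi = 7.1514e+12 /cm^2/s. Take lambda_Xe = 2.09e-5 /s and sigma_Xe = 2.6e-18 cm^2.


Xe_eq = (gamma_I + gamma_Xe) * Sigma_f * phi / (lambda_Xe + sigma_Xe * phi)
Numerator = (0.0594 + 0.0026) * 0.128 * 7.1514e+12 = 5.675351e+10
Denominator = 2.09e-5 + 2.6e-18 * 7.1514e+12 = 3.949364e-05
Xe_eq = 5.675351e+10 / 3.949364e-05 = 1.4370e+15 /cm^3

1.4370e+15


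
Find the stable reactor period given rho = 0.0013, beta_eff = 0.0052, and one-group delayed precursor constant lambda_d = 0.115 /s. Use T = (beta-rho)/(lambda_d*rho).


T = (beta - rho) / (lambda_d * rho)
T = (0.0052 - 0.0013) / (0.115 * 0.0013)
T = 26.087 s

26.087


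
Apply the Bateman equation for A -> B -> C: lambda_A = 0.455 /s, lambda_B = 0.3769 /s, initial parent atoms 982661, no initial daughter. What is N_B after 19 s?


N_B(t) = lambda_A * N_A0 / (lambda_B - lambda_A) * [exp(-lambda_A*t) - exp(-lambda_B*t)]
exp(-0.455*19) = 1.760047e-04; exp(-0.3769*19) = 7.762003e-04
N_B = 0.455 * 982661 / (0.3769 - 0.455) * (1.760047e-04 - 7.762003e-04)
N_B = 3436.0

3436.0


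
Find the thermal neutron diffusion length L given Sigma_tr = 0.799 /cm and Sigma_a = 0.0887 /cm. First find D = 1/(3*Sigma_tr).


D = 1 / (3 * Sigma_tr) = 1 / (3 * 0.799) = 0.4171882 cm
L = sqrt(D / Sigma_a)
L = sqrt(0.4171882 / 0.0887)
L = 2.1687 cm

2.1687


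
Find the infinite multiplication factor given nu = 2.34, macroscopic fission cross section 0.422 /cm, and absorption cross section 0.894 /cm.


k_inf = nu * Sigma_f / Sigma_a
k_inf = 2.34 * 0.422 / 0.894
k_inf = 1.1046

1.1046


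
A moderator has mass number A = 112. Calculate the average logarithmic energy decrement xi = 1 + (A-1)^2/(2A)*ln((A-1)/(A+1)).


xi = 1 + (A-1)^2/(2A) * ln((A-1)/(A+1))
xi = 1 + (112-1)^2/(2*112) * ln((112-1)/(112 +1))
xi = 0.017751

0.017751


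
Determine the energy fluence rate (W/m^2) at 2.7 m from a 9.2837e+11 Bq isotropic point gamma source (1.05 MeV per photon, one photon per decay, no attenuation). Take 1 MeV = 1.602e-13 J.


psi = A * E * 1.602e-13 / (4*pi*r^2)
psi = 9.2837e+11 * 1.05 * 1.602e-13 / (4*pi*2.7^2)
psi = 0.0017047 W/m^2

0.0017047


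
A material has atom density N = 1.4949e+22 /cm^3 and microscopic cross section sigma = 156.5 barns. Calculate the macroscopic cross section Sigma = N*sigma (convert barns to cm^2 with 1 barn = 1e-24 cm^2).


Sigma = N * sigma_barns * 1e-24
Sigma = 1.4949e+22 * 156.5 * 1e-24
Sigma = 2.3395 /cm

2.3395


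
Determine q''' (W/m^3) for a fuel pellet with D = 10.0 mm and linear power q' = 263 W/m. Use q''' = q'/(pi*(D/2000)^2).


r = D / 2 / 1000 = 10.0 / 2 / 1000 = 0.005 m
q''' = q' / (pi * r^2)
q''' = 263 / (pi * 0.005^2)
q''' = 3.3486e+06 W/m^3

3.3486e+06


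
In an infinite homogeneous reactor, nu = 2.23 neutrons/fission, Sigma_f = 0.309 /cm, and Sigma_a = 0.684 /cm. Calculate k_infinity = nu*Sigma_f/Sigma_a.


k_inf = nu * Sigma_f / Sigma_a
k_inf = 2.23 * 0.309 / 0.684
k_inf = 1.0074

1.0074


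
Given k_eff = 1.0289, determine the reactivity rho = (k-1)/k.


rho = (k_eff - 1) / k_eff
rho = (1.0289 - 1) / 1.0289
rho = 0.028088

0.028088


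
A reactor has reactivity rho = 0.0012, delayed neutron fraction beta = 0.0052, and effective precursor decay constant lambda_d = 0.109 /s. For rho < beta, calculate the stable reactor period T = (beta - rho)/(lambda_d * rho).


T = (beta - rho) / (lambda_d * rho)
T = (0.0052 - 0.0012) / (0.109 * 0.0012)
T = 30.581 s

30.581


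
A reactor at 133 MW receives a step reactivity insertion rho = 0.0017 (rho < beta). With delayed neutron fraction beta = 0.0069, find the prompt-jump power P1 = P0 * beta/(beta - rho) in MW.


P1/P0 = beta / (beta - rho)
P1/P0 = 0.0069 / (0.0069 - 0.0017) = 1.326923
P1 = 133 * 1.326923 = 176.48 MW

176.48


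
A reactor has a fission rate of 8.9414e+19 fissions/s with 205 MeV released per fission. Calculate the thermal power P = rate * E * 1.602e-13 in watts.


P = fission_rate * E_MeV * 1.602e-13
P = 8.9414e+19 * 205 * 1.602e-13
P = 2.9364e+09 W

2.9364e+09


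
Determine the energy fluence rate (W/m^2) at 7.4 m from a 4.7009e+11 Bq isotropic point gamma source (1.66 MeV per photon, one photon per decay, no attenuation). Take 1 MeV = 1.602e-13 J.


psi = A * E * 1.602e-13 / (4*pi*r^2)
psi = 4.7009e+11 * 1.66 * 1.602e-13 / (4*pi*7.4^2)
psi = 1.8167e-04 W/m^2

1.8167e-04


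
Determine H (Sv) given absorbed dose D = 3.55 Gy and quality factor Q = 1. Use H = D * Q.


H = D * Q
H = 3.55 * 1
H = 3.5500 Sv

3.5500


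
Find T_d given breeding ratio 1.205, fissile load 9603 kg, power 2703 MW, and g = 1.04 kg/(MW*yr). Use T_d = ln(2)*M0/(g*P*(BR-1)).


Breeding gain G = BR - 1 = 1.205 - 1 = 0.205
Fissile production rate = g * P * G = 1.04 * 2703 * 0.205 = 576.2796 kg/yr
T_d = ln(2) * M0 / (g * P * G)
T_d = ln(2) * 9603 / 576.2796 = 11.550 yr

11.550


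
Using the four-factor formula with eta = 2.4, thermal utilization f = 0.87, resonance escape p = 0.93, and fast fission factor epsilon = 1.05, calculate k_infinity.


k_inf = eta * f * p * epsilon
k_inf = 2.4 * 0.87 * 0.93 * 1.05
k_inf = 2.0389

2.0389


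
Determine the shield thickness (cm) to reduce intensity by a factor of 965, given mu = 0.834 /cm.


x = ln(factor) / mu
x = ln(965) / 0.834
x = 8.2400 cm

8.2400


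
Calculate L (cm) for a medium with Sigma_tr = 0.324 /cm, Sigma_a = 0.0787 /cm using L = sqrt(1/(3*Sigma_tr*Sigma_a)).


D = 1 / (3 * Sigma_tr) = 1 / (3 * 0.324) = 1.028807 cm
L = sqrt(D / Sigma_a)
L = sqrt(1.028807 / 0.0787)
L = 3.6156 cm

3.6156


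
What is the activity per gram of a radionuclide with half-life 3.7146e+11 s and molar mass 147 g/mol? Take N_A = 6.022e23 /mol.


lambda = ln(2) / t_half = ln(2) / 3.7146e+11 = 1.866008e-12 /s
SA = lambda * N_A / M
SA = 1.866008e-12 * 6.022e23 / 147
SA = 7.6443e+09 Bq/g

7.6443e+09


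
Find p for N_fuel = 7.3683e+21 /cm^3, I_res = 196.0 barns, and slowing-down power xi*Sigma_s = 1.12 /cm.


p = exp(-N * I * 1e-24 / (xi*Sigma_s))
p = exp(-7.3683e+21 * 196.0 * 1e-24 / 1.12)
p = 0.27542

0.27542


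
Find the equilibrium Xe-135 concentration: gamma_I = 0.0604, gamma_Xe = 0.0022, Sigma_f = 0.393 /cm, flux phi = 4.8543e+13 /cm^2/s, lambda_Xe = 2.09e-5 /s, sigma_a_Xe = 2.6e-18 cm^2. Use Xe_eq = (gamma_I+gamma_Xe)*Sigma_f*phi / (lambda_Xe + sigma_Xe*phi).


Xe_eq = (gamma_I + gamma_Xe) * Sigma_f * phi / (lambda_Xe + sigma_Xe * phi)
Numerator = (0.0604 + 0.0022) * 0.393 * 4.8543e+13 = 1.194245e+12
Denominator = 2.09e-5 + 2.6e-18 * 4.8543e+13 = 1.471118e-04
Xe_eq = 1.194245e+12 / 1.471118e-04 = 8.1179e+15 /cm^3

8.1179e+15


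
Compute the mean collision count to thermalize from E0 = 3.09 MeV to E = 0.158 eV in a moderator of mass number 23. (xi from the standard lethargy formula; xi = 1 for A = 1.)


xi = 1 + (A-1)^2/(2A)*ln((A-1)/(A+1)) = 0.08448899 (for A = 23)
n = ln(E0/E) / xi
n = ln(3.09e6 / 0.158) / 0.08448899
n = ln(1.955696e+07) / 0.08448899 = 198.71

198.71


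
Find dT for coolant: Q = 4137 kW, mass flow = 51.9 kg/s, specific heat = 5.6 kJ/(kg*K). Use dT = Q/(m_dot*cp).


dT = Q / (m_dot * cp)
dT = 4137 / (51.9 * 5.6)
dT = 14.234 C

14.234


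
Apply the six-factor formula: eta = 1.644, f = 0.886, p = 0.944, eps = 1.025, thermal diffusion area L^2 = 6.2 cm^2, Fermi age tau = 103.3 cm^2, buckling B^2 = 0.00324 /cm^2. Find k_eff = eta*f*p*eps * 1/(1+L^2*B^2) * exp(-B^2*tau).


k_inf = eta*f*p*eps = 1.644*0.886*0.944*1.025 = 1.409391
P_TNL = 1/(1 + L^2*B^2) = 1/(1 + 6.2*0.00324) = 0.9803076
P_FNL = exp(-B^2*tau) = exp(-0.00324*103.3) = 0.7155584
k_eff = k_inf * P_TNL * P_FNL = 1.409391 * 0.9803076 * 0.7155584
k_eff = 0.98864

0.98864


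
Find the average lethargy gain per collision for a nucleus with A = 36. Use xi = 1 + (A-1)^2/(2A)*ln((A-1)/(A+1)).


xi = 1 + (A-1)^2/(2A) * ln((A-1)/(A+1))
xi = 1 + (36-1)^2/(2*36) * ln((36-1)/(36 +1))
xi = 0.054541

0.054541


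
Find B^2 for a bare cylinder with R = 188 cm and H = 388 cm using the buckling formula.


B^2 = (2.405/R)^2 + (pi/H)^2
B^2 = (2.405/188)^2 + (pi/388)^2
B^2 = 2.2921e-04 /cm^2

2.2921e-04


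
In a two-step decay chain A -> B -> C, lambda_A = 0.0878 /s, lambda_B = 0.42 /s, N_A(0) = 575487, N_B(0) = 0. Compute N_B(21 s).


N_B(t) = lambda_A * N_A0 / (lambda_B - lambda_A) * [exp(-lambda_A*t) - exp(-lambda_B*t)]
exp(-0.0878*21) = 0.1582151; exp(-0.42*21) = 1.477484e-04
N_B = 0.0878 * 575487 / (0.42 - 0.0878) * (0.1582151 - 1.477484e-04)
N_B = 24042

24042


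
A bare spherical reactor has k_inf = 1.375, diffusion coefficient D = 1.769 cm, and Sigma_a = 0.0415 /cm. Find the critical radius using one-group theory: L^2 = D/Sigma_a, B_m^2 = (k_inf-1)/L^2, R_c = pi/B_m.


L^2 = D / Sigma_a = 1.769 / 0.0415 = 42.62651 cm^2
B_m^2 = (k_inf - 1) / L^2 = (1.375 - 1) / 42.62651 = 0.008797342 /cm^2
For a bare sphere: B_g = pi/R, so R_c = pi / sqrt(B_m^2)
R_c = pi / sqrt(0.008797342) = 33.495 cm

33.495


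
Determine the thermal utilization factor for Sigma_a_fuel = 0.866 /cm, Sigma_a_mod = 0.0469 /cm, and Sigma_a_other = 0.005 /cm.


f = Sigma_a_fuel / (Sigma_a_fuel + Sigma_a_mod + Sigma_a_other)
f = 0.866 / (0.866 + 0.0469 + 0.005)
f = 0.94346

0.94346


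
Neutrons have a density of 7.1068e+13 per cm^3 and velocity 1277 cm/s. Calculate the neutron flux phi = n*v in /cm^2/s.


phi = n * v
phi = 7.1068e+13 * 1277
phi = 9.0754e+16 /cm^2/s

9.0754e+16


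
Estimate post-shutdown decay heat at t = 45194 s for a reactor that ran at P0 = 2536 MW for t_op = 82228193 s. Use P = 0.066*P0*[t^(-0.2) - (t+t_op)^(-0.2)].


P/P0 = 0.066 * [t^(-0.2) - (t + t_op)^(-0.2)]
P/P0 = 0.066 * [45194^(-0.2) - (45194 + 82228193)^(-0.2)]
P/P0 = 0.066 * [0.1172152 - 0.02611849] = 0.006012383
P = 2536 * 0.006012383 = 15.247 MW

15.247


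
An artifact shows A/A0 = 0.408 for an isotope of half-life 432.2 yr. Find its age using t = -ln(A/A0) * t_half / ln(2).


lambda = ln(2) / t_half = ln(2) / 432.2 = 0.001603765 /yr
t = -ln(A/A0) / lambda
t = -ln(0.408) / 0.001603765
t = 558.99 yr

558.99


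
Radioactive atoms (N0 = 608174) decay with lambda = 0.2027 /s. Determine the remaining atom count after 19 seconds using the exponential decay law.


N = N0 * exp(-lambda * t)
N = 608174 * exp(-0.2027 * 19)
N = 12925

12925


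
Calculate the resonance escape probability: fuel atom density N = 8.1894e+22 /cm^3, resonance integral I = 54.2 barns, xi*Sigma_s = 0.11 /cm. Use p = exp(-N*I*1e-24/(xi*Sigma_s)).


p = exp(-N * I * 1e-24 / (xi*Sigma_s))
p = exp(-8.1894e+22 * 54.2 * 1e-24 / 0.11)
p = 2.9896e-18

2.9896e-18


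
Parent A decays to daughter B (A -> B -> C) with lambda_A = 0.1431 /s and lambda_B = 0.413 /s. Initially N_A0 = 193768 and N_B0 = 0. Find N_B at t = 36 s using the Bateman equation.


N_B(t) = lambda_A * N_A0 / (lambda_B - lambda_A) * [exp(-lambda_A*t) - exp(-lambda_B*t)]
exp(-0.1431*36) = 0.005790133; exp(-0.413*36) = 3.490677e-07
N_B = 0.1431 * 193768 / (0.413 - 0.1431) * (0.005790133 - 3.490677e-07)
N_B = 594.81

594.81


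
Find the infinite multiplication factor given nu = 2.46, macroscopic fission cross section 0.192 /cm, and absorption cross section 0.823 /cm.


k_inf = nu * Sigma_f / Sigma_a
k_inf = 2.46 * 0.192 / 0.823
k_inf = 0.57390

0.57390


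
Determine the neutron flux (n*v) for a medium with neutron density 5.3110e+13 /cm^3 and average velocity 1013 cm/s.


phi = n * v
phi = 5.3110e+13 * 1013
phi = 5.3800e+16 /cm^2/s

5.3800e+16


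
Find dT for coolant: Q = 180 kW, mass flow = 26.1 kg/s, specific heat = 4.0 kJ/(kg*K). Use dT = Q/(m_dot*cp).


dT = Q / (m_dot * cp)
dT = 180 / (26.1 * 4.0)
dT = 1.7241 C

1.7241


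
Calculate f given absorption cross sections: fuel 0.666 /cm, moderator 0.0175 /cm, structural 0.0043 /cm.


f = Sigma_a_fuel / (Sigma_a_fuel + Sigma_a_mod + Sigma_a_other)
f = 0.666 / (0.666 + 0.0175 + 0.0043)
f = 0.96830

0.96830


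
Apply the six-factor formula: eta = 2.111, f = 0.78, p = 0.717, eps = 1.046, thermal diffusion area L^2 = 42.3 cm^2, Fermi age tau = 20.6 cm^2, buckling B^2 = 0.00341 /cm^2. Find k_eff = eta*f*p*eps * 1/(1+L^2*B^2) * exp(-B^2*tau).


k_inf = eta*f*p*eps = 2.111*0.78*0.717*1.046 = 1.234905
P_TNL = 1/(1 + L^2*B^2) = 1/(1 + 42.3*0.00341) = 0.8739402
P_FNL = exp(-B^2*tau) = exp(-0.00341*20.6) = 0.9321645
k_eff = k_inf * P_TNL * P_FNL = 1.234905 * 0.8739402 * 0.9321645
k_eff = 1.0060

1.0060


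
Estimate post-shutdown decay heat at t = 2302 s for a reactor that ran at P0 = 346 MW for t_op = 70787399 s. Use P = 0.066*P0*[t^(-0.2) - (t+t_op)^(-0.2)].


P/P0 = 0.066 * [t^(-0.2) - (t + t_op)^(-0.2)]
P/P0 = 0.066 * [2302^(-0.2) - (2302 + 70787399)^(-0.2)]
P/P0 = 0.066 * [0.2126077 - 0.02691572] = 0.01225567
P = 346 * 0.01225567 = 4.2405 MW

4.2405


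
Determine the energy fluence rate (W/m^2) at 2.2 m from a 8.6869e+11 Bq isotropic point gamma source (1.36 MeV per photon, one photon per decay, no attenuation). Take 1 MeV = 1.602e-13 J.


psi = A * E * 1.602e-13 / (4*pi*r^2)
psi = 8.6869e+11 * 1.36 * 1.602e-13 / (4*pi*2.2^2)
psi = 0.0031118 W/m^2

0.0031118


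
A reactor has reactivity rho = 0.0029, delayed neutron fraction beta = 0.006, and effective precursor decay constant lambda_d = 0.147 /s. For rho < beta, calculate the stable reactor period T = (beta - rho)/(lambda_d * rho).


T = (beta - rho) / (lambda_d * rho)
T = (0.006 - 0.0029) / (0.147 * 0.0029)
T = 7.2719 s

7.2719


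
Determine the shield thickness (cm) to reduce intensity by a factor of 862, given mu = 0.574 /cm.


x = ln(factor) / mu
x = ln(862) / 0.574
x = 11.776 cm

11.776


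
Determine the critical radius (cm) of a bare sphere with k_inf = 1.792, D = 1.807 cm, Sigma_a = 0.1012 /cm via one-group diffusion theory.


L^2 = D / Sigma_a = 1.807 / 0.1012 = 17.85573 cm^2
B_m^2 = (k_inf - 1) / L^2 = (1.792 - 1) / 17.85573 = 0.04435551 /cm^2
For a bare sphere: B_g = pi/R, so R_c = pi / sqrt(B_m^2)
R_c = pi / sqrt(0.04435551) = 14.917 cm

14.917


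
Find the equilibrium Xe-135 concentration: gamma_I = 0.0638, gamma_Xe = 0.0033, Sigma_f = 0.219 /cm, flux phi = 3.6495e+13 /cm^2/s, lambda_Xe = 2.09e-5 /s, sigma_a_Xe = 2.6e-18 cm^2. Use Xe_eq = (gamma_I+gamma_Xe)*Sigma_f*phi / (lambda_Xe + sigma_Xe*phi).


Xe_eq = (gamma_I + gamma_Xe) * Sigma_f * phi / (lambda_Xe + sigma_Xe * phi)
Numerator = (0.0638 + 0.0033) * 0.219 * 3.6495e+13 = 5.362904e+11
Denominator = 2.09e-5 + 2.6e-18 * 3.6495e+13 = 1.157870e-04
Xe_eq = 5.362904e+11 / 1.157870e-04 = 4.6317e+15 /cm^3

4.6317e+15


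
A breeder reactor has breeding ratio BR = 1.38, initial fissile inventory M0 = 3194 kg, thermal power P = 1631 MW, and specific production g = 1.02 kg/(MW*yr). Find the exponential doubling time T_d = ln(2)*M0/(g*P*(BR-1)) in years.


Breeding gain G = BR - 1 = 1.38 - 1 = 0.38
Fissile production rate = g * P * G = 1.02 * 1631 * 0.38 = 632.1756 kg/yr
T_d = ln(2) * M0 / (g * P * G)
T_d = ln(2) * 3194 / 632.1756 = 3.5021 yr

3.5021


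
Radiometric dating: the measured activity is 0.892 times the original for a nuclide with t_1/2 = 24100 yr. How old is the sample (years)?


lambda = ln(2) / t_half = ln(2) / 24100 = 2.876129e-05 /yr
t = -ln(A/A0) / lambda
t = -ln(0.892) / 2.876129e-05
t = 3973.7 yr

3973.7


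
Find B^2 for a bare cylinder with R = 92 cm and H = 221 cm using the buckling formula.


B^2 = (2.405/R)^2 + (pi/H)^2
B^2 = (2.405/92)^2 + (pi/221)^2
B^2 = 8.8544e-04 /cm^2

8.8544e-04


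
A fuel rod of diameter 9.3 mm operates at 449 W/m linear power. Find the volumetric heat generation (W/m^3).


r = D / 2 / 1000 = 9.3 / 2 / 1000 = 0.00465 m
q''' = q' / (pi * r^2)
q''' = 449 / (pi * 0.00465^2)
q''' = 6.6098e+06 W/m^3

6.6098e+06


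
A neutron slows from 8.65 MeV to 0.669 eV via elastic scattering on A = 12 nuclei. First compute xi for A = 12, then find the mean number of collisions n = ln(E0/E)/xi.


xi = 1 + (A-1)^2/(2A)*ln((A-1)/(A+1)) = 0.1577690 (for A = 12)
n = ln(E0/E) / xi
n = ln(8.65e6 / 0.669) / 0.1577690
n = ln(1.292975e+07) / 0.1577690 = 103.79

103.79


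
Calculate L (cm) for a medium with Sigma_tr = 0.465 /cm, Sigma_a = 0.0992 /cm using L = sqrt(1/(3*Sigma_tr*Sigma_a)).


D = 1 / (3 * Sigma_tr) = 1 / (3 * 0.465) = 0.7168459 cm
L = sqrt(D / Sigma_a)
L = sqrt(0.7168459 / 0.0992)
L = 2.6882 cm

2.6882


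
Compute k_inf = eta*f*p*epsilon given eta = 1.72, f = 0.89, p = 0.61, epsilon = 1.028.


k_inf = eta * f * p * epsilon
k_inf = 1.72 * 0.89 * 0.61 * 1.028
k_inf = 0.95993

0.95993


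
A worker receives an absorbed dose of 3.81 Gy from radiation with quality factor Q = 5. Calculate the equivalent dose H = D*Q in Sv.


H = D * Q
H = 3.81 * 5
H = 19.050 Sv

19.050


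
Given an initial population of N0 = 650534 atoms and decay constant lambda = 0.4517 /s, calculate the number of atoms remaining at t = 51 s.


N = N0 * exp(-lambda * t)
N = 650534 * exp(-0.4517 * 51)
N = 6.4351e-05

6.4351e-05


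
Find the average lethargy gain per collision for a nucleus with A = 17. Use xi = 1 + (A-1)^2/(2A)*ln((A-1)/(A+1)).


xi = 1 + (A-1)^2/(2A) * ln((A-1)/(A+1))
xi = 1 + (17-1)^2/(2*17) * ln((17-1)/(17 +1))
xi = 0.11316

0.11316


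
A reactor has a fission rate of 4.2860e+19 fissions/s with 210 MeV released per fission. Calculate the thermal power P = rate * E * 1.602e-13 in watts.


P = fission_rate * E_MeV * 1.602e-13
P = 4.2860e+19 * 210 * 1.602e-13
P = 1.4419e+09 W

1.4419e+09


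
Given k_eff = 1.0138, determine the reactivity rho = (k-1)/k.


rho = (k_eff - 1) / k_eff
rho = (1.0138 - 1) / 1.0138
rho = 0.013612

0.013612


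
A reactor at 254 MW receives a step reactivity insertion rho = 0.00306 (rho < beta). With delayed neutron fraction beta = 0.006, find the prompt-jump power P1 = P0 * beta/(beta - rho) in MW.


P1/P0 = beta / (beta - rho)
P1/P0 = 0.006 / (0.006 - 0.00306) = 2.040816
P1 = 254 * 2.040816 = 518.37 MW

518.37


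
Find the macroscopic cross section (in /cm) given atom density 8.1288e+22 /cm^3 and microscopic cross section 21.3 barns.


Sigma = N * sigma_barns * 1e-24
Sigma = 8.1288e+22 * 21.3 * 1e-24
Sigma = 1.7314 /cm

1.7314


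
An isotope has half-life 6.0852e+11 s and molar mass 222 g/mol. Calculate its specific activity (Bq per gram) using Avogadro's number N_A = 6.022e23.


lambda = ln(2) / t_half = ln(2) / 6.0852e+11 = 1.139070e-12 /s
SA = lambda * N_A / M
SA = 1.139070e-12 * 6.022e23 / 222
SA = 3.0899e+09 Bq/g

3.0899e+09


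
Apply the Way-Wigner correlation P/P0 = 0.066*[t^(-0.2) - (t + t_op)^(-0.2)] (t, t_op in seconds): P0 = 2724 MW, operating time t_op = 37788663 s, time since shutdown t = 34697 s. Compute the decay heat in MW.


P/P0 = 0.066 * [t^(-0.2) - (t + t_op)^(-0.2)]
P/P0 = 0.066 * [34697^(-0.2) - (34697 + 37788663)^(-0.2)]
P/P0 = 0.066 * [0.1235781 - 0.03051041] = 0.006142468
P = 2724 * 0.006142468 = 16.732 MW

16.732


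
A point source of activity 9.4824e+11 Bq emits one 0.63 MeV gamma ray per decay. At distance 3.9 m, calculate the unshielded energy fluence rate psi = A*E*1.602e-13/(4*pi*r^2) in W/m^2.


psi = A * E * 1.602e-13 / (4*pi*r^2)
psi = 9.4824e+11 * 0.63 * 1.602e-13 / (4*pi*3.9^2)
psi = 5.0071e-04 W/m^2

5.0071e-04


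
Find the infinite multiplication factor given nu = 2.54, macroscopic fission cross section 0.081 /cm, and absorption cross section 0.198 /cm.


k_inf = nu * Sigma_f / Sigma_a
k_inf = 2.54 * 0.081 / 0.198
k_inf = 1.0391

1.0391


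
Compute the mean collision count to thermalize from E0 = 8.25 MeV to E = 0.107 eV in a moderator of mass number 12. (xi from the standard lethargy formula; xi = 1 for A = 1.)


xi = 1 + (A-1)^2/(2A)*ln((A-1)/(A+1)) = 0.1577690 (for A = 12)
n = ln(E0/E) / xi
n = ln(8.25e6 / 0.107) / 0.1577690
n = ln(7.710280e+07) / 0.1577690 = 115.11

115.11


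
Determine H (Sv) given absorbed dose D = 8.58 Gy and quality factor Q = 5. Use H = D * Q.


H = D * Q
H = 8.58 * 5
H = 42.900 Sv

42.900


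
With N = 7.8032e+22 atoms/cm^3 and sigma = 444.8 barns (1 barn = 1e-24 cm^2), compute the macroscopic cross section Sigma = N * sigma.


Sigma = N * sigma_barns * 1e-24
Sigma = 7.8032e+22 * 444.8 * 1e-24
Sigma = 34.709 /cm

34.709


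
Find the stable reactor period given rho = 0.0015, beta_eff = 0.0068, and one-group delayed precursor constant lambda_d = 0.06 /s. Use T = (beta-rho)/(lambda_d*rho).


T = (beta - rho) / (lambda_d * rho)
T = (0.0068 - 0.0015) / (0.06 * 0.0015)
T = 58.889 s

58.889


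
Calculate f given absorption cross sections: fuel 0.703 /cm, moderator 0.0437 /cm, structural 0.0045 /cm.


f = Sigma_a_fuel / (Sigma_a_fuel + Sigma_a_mod + Sigma_a_other)
f = 0.703 / (0.703 + 0.0437 + 0.0045)
f = 0.93584

0.93584


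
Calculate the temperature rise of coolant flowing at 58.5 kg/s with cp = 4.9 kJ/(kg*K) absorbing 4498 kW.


dT = Q / (m_dot * cp)
dT = 4498 / (58.5 * 4.9)
dT = 15.692 C

15.692


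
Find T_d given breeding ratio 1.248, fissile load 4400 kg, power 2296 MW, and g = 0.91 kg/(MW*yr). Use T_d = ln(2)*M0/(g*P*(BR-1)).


Breeding gain G = BR - 1 = 1.248 - 1 = 0.248
Fissile production rate = g * P * G = 0.91 * 2296 * 0.248 = 518.16128 kg/yr
T_d = ln(2) * M0 / (g * P * G)
T_d = ln(2) * 4400 / 518.16128 = 5.8859 yr

5.8859


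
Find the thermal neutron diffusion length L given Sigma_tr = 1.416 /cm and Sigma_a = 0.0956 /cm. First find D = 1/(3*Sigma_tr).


D = 1 / (3 * Sigma_tr) = 1 / (3 * 1.416) = 0.2354049 cm
L = sqrt(D / Sigma_a)
L = sqrt(0.2354049 / 0.0956)
L = 1.5692 cm

1.5692


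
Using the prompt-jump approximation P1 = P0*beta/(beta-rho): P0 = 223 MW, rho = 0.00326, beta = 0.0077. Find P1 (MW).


P1/P0 = beta / (beta - rho)
P1/P0 = 0.0077 / (0.0077 - 0.00326) = 1.734234
P1 = 223 * 1.734234 = 386.73 MW

386.73


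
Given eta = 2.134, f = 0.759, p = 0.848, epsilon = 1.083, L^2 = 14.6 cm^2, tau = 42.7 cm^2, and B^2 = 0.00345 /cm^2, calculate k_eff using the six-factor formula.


k_inf = eta*f*p*eps = 2.134*0.759*0.848*1.083 = 1.487512
P_TNL = 1/(1 + L^2*B^2) = 1/(1 + 14.6*0.00345) = 0.9520455
P_FNL = exp(-B^2*tau) = exp(-0.00345*42.7) = 0.8630221
k_eff = k_inf * P_TNL * P_FNL = 1.487512 * 0.9520455 * 0.8630221
k_eff = 1.2222

1.2222


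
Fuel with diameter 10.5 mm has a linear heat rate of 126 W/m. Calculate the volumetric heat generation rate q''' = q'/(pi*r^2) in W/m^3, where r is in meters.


r = D / 2 / 1000 = 10.5 / 2 / 1000 = 0.00525 m
q''' = q' / (pi * r^2)
q''' = 126 / (pi * 0.00525^2)
q''' = 1.4551e+06 W/m^3

1.4551e+06


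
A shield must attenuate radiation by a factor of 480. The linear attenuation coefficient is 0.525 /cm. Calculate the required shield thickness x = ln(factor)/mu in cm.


x = ln(factor) / mu
x = ln(480) / 0.525
x = 11.760 cm

11.760


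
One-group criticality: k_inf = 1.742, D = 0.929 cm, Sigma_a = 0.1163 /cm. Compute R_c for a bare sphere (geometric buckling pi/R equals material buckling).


L^2 = D / Sigma_a = 0.929 / 0.1163 = 7.987962 cm^2
B_m^2 = (k_inf - 1) / L^2 = (1.742 - 1) / 7.987962 = 0.09288978 /cm^2
For a bare sphere: B_g = pi/R, so R_c = pi / sqrt(B_m^2)
R_c = pi / sqrt(0.09288978) = 10.308 cm

10.308


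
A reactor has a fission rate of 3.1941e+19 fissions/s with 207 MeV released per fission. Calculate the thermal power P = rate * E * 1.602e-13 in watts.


P = fission_rate * E_MeV * 1.602e-13
P = 3.1941e+19 * 207 * 1.602e-13
P = 1.0592e+09 W

1.0592e+09


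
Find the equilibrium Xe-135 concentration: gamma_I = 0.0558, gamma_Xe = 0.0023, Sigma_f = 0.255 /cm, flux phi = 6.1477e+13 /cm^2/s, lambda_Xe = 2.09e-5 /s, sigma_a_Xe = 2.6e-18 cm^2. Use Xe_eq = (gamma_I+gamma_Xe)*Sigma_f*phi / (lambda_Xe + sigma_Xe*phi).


Xe_eq = (gamma_I + gamma_Xe) * Sigma_f * phi / (lambda_Xe + sigma_Xe * phi)
Numerator = (0.0558 + 0.0023) * 0.255 * 6.1477e+13 = 9.108125e+11
Denominator = 2.09e-5 + 2.6e-18 * 6.1477e+13 = 1.807402e-04
Xe_eq = 9.108125e+11 / 1.807402e-04 = 5.0393e+15 /cm^3

5.0393e+15


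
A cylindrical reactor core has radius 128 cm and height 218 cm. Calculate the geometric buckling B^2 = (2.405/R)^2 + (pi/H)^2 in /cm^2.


B^2 = (2.405/R)^2 + (pi/H)^2
B^2 = (2.405/128)^2 + (pi/218)^2
B^2 = 5.6071e-04 /cm^2

5.6071e-04


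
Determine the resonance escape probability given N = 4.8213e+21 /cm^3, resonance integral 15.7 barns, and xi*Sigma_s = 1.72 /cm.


p = exp(-N * I * 1e-24 / (xi*Sigma_s))
p = exp(-4.8213e+21 * 15.7 * 1e-24 / 1.72)
p = 0.95695

0.95695


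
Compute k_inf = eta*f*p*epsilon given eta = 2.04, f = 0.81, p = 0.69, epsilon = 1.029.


k_inf = eta * f * p * epsilon
k_inf = 2.04 * 0.81 * 0.69 * 1.029
k_inf = 1.1732

1.1732


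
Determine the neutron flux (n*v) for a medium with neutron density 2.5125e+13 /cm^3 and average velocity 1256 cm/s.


phi = n * v
phi = 2.5125e+13 * 1256
phi = 3.1557e+16 /cm^2/s

3.1557e+16


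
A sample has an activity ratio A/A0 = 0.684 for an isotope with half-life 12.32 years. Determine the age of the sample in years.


lambda = ln(2) / t_half = ln(2) / 12.32 = 0.05626195 /yr
t = -ln(A/A0) / lambda
t = -ln(0.684) / 0.05626195
t = 6.7505 yr

6.7505


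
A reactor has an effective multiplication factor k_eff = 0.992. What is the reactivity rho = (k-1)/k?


rho = (k_eff - 1) / k_eff
rho = (0.992 - 1) / 0.992
rho = -0.0080645

-0.0080645


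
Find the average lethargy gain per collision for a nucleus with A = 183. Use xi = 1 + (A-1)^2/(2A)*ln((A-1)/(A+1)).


xi = 1 + (A-1)^2/(2A) * ln((A-1)/(A+1))
xi = 1 + (183-1)^2/(2*183) * ln((183-1)/(183 +1))
xi = 0.010889

0.010889


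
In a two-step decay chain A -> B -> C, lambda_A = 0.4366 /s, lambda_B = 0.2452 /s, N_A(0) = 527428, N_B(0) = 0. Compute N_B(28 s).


N_B(t) = lambda_A * N_A0 / (lambda_B - lambda_A) * [exp(-lambda_A*t) - exp(-lambda_B*t)]
exp(-0.4366*28) = 4.907235e-06; exp(-0.2452*28) = 0.001043056
N_B = 0.4366 * 527428 / (0.2452 - 0.4366) * (4.907235e-06 - 0.001043056)
N_B = 1249.0

1249.0


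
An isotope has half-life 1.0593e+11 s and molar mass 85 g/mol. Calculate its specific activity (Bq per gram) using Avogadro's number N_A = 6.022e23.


lambda = ln(2) / t_half = ln(2) / 1.0593e+11 = 6.543445e-12 /s
SA = lambda * N_A / M
SA = 6.543445e-12 * 6.022e23 / 85
SA = 4.6358e+10 Bq/g

4.6358e+10


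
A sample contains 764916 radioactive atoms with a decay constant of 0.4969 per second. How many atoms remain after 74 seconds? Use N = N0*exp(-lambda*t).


N = N0 * exp(-lambda * t)
N = 764916 * exp(-0.4969 * 74)
N = 8.2100e-11

8.2100e-11


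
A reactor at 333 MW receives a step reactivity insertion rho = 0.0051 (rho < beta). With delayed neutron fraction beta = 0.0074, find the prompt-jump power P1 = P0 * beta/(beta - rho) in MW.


P1/P0 = beta / (beta - rho)
P1/P0 = 0.0074 / (0.0074 - 0.0051) = 3.217391
P1 = 333 * 3.217391 = 1071.4 MW

1071.4


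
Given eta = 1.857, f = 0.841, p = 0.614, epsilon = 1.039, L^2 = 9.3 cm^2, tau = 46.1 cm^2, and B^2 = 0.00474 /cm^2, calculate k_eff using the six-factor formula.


k_inf = eta*f*p*eps = 1.857*0.841*0.614*1.039 = 0.9963039
P_TNL = 1/(1 + L^2*B^2) = 1/(1 + 9.3*0.00474) = 0.9577792
P_FNL = exp(-B^2*tau) = exp(-0.00474*46.1) = 0.8037122
k_eff = k_inf * P_TNL * P_FNL = 0.9963039 * 0.9577792 * 0.8037122
k_eff = 0.76693

0.76693


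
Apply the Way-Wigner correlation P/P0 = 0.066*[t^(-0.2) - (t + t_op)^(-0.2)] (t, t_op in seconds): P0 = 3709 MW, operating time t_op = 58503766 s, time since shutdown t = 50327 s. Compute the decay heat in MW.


P/P0 = 0.066 * [t^(-0.2) - (t + t_op)^(-0.2)]
P/P0 = 0.066 * [50327^(-0.2) - (50327 + 58503766)^(-0.2)]
P/P0 = 0.066 * [0.1147202 - 0.02795687] = 0.005726380
P = 3709 * 0.005726380 = 21.239 MW

21.239


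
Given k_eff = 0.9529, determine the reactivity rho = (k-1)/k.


rho = (k_eff - 1) / k_eff
rho = (0.9529 - 1) / 0.9529
rho = -0.049428

-0.049428


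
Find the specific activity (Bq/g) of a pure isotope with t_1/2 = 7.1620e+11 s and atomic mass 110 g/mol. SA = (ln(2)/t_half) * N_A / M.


lambda = ln(2) / t_half = ln(2) / 7.1620e+11 = 9.678123e-13 /s
SA = lambda * N_A / M
SA = 9.678123e-13 * 6.022e23 / 110
SA = 5.2983e+09 Bq/g

5.2983e+09


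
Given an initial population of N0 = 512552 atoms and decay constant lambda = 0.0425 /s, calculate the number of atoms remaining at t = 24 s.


N = N0 * exp(-lambda * t)
N = 512552 * exp(-0.0425 * 24)
N = 184824

184824


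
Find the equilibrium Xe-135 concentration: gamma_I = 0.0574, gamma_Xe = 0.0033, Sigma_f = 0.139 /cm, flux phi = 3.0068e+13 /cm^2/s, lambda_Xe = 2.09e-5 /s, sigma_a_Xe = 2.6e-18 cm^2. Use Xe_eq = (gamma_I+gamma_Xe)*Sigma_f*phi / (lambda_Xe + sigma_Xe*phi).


Xe_eq = (gamma_I + gamma_Xe) * Sigma_f * phi / (lambda_Xe + sigma_Xe * phi)
Numerator = (0.0574 + 0.0033) * 0.139 * 3.0068e+13 = 2.536927e+11
Denominator = 2.09e-5 + 2.6e-18 * 3.0068e+13 = 9.907680e-05
Xe_eq = 2.536927e+11 / 9.907680e-05 = 2.5606e+15 /cm^3

2.5606e+15


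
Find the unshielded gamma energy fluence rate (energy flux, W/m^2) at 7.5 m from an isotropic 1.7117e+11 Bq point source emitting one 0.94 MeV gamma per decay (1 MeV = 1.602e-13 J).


psi = A * E * 1.602e-13 / (4*pi*r^2)
psi = 1.7117e+11 * 0.94 * 1.602e-13 / (4*pi*7.5^2)
psi = 3.6466e-05 W/m^2

3.6466e-05


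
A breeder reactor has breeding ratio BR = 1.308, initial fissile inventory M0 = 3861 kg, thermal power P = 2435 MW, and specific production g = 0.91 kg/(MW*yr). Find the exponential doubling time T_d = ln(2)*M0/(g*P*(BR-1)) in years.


Breeding gain G = BR - 1 = 1.308 - 1 = 0.308
Fissile production rate = g * P * G = 0.91 * 2435 * 0.308 = 682.4818 kg/yr
T_d = ln(2) * M0 / (g * P * G)
T_d = ln(2) * 3861 / 682.4818 = 3.9213 yr

3.9213


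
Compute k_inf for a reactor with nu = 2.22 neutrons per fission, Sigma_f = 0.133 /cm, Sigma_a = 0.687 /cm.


k_inf = nu * Sigma_f / Sigma_a
k_inf = 2.22 * 0.133 / 0.687
k_inf = 0.42978

0.42978


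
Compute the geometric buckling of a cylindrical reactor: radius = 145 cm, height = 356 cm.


B^2 = (2.405/R)^2 + (pi/H)^2
B^2 = (2.405/145)^2 + (pi/356)^2
B^2 = 3.5298e-04 /cm^2

3.5298e-04


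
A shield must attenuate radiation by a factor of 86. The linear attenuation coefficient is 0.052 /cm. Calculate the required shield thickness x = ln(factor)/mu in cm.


x = ln(factor) / mu
x = ln(86) / 0.052
x = 85.661 cm

85.661


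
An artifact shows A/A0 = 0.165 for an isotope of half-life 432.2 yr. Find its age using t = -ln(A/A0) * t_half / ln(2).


lambda = ln(2) / t_half = ln(2) / 432.2 = 0.001603765 /yr
t = -ln(A/A0) / lambda
t = -ln(0.165) / 0.001603765
t = 1123.5 yr

1123.5


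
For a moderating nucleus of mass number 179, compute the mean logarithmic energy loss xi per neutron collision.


xi = 1 + (A-1)^2/(2A) * ln((A-1)/(A+1))
xi = 1 + (179-1)^2/(2*179) * ln((179-1)/(179 +1))
xi = 0.011132

0.011132


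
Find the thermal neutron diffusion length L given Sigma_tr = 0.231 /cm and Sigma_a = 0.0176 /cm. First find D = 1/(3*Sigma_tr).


D = 1 / (3 * Sigma_tr) = 1 / (3 * 0.231) = 1.443001 cm
L = sqrt(D / Sigma_a)
L = sqrt(1.443001 / 0.0176)
L = 9.0548 cm

9.0548


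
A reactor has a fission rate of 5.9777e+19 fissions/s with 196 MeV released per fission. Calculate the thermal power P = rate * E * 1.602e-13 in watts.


P = fission_rate * E_MeV * 1.602e-13
P = 5.9777e+19 * 196 * 1.602e-13
P = 1.8769e+09 W

1.8769e+09


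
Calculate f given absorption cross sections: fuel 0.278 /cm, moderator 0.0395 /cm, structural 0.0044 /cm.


f = Sigma_a_fuel / (Sigma_a_fuel + Sigma_a_mod + Sigma_a_other)
f = 0.278 / (0.278 + 0.0395 + 0.0044)
f = 0.86362

0.86362


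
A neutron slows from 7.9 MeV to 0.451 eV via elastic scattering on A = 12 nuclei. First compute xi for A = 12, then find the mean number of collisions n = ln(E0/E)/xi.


xi = 1 + (A-1)^2/(2A)*ln((A-1)/(A+1)) = 0.1577690 (for A = 12)
n = ln(E0/E) / xi
n = ln(7.9e6 / 0.451) / 0.1577690
n = ln(1.751663e+07) / 0.1577690 = 105.72

105.72


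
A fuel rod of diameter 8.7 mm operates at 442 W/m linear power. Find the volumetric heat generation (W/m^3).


r = D / 2 / 1000 = 8.7 / 2 / 1000 = 0.00435 m
q''' = q' / (pi * r^2)
q''' = 442 / (pi * 0.00435^2)
q''' = 7.4352e+06 W/m^3

7.4352e+06


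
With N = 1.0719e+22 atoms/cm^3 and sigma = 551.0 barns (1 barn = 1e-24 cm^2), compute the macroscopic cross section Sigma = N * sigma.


Sigma = N * sigma_barns * 1e-24
Sigma = 1.0719e+22 * 551.0 * 1e-24
Sigma = 5.9062 /cm

5.9062


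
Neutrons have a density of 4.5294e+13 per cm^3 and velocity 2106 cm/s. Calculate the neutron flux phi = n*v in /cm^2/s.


phi = n * v
phi = 4.5294e+13 * 2106
phi = 9.5389e+16 /cm^2/s

9.5389e+16


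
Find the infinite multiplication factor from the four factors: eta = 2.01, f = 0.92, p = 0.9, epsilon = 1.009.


k_inf = eta * f * p * epsilon
k_inf = 2.01 * 0.92 * 0.9 * 1.009
k_inf = 1.6793

1.6793


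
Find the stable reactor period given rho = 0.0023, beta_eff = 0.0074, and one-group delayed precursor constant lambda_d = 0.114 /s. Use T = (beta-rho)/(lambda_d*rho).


T = (beta - rho) / (lambda_d * rho)
T = (0.0074 - 0.0023) / (0.114 * 0.0023)
T = 19.451 s

19.451


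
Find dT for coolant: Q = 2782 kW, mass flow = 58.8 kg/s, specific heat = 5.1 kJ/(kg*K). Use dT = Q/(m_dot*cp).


dT = Q / (m_dot * cp)
dT = 2782 / (58.8 * 5.1)
dT = 9.2770 C

9.2770


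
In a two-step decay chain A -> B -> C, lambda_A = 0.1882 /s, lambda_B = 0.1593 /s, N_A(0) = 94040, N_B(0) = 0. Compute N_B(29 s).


N_B(t) = lambda_A * N_A0 / (lambda_B - lambda_A) * [exp(-lambda_A*t) - exp(-lambda_B*t)]
exp(-0.1882*29) = 0.004262924; exp(-0.1593*29) = 0.009855752
N_B = 0.1882 * 94040 / (0.1593 - 0.1882) * (0.004262924 - 0.009855752)
N_B = 3425.0

3425.0


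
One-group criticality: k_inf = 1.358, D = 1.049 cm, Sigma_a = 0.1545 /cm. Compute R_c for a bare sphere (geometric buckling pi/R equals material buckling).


L^2 = D / Sigma_a = 1.049 / 0.1545 = 6.789644 cm^2
B_m^2 = (k_inf - 1) / L^2 = (1.358 - 1) / 6.789644 = 0.05272736 /cm^2
For a bare sphere: B_g = pi/R, so R_c = pi / sqrt(B_m^2)
R_c = pi / sqrt(0.05272736) = 13.681 cm

13.681
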